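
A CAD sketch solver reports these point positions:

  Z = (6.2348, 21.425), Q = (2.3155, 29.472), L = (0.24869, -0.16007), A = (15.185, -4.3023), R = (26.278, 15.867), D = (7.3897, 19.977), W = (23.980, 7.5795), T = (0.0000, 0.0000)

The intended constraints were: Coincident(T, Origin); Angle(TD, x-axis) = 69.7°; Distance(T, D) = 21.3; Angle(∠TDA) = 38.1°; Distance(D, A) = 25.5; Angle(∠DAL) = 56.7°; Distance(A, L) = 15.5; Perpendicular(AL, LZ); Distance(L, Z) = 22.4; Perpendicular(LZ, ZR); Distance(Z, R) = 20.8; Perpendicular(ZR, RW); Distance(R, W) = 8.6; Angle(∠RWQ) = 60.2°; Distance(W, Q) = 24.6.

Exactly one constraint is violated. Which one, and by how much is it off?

Distance(W, Q) = 24.6 — off by 6.20.

T = (0.00, 0.00) ✓; TD at 69.70° ✓; |TD| = 21.30 ✓; ∠TDA = 38.10° ✓; |DA| = 25.50 ✓; ∠DAL = 56.70° ✓; |AL| = 15.50 ✓; ∠(AL, LZ) = 90.00° ✓; |LZ| = 22.40 ✓; ∠(LZ, ZR) = 90.00° ✓; |ZR| = 20.80 ✓; ∠(ZR, RW) = 90.00° ✓; |RW| = 8.600 ✓; ∠RWQ = 60.20° ✓; |WQ| = 30.80 ✗.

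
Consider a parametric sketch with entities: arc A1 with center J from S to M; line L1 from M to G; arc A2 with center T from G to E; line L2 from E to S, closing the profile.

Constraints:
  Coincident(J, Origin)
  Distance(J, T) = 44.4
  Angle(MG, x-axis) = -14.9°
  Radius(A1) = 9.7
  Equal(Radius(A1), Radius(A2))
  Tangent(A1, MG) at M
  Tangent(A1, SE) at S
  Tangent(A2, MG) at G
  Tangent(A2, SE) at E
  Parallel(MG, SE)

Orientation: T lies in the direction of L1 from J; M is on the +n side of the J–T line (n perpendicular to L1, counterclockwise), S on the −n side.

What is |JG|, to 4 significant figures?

45.45

The slot axis is L1's direction at -14.9°, so u = (cos -14.9°, sin -14.9°) = (0.9664, -0.2571) and n = (−sin -14.9°, cos -14.9°) = (0.2571, 0.9664). J is at the origin and T lies 44.4 along u from J, so T = 44.4·u = (42.91, -11.42). Tangency of A1 to both parallel lines with radius 9.7 puts M and S at J ± 9.7·n: M = (2.494, 9.374), S = (-2.494, -9.374). Equal radii place G and E the same way about T: G = T + 9.7·n = (45.40, -2.043), E = T − 9.7·n = (40.41, -20.79). Then |JG| = |G − J| = 45.45.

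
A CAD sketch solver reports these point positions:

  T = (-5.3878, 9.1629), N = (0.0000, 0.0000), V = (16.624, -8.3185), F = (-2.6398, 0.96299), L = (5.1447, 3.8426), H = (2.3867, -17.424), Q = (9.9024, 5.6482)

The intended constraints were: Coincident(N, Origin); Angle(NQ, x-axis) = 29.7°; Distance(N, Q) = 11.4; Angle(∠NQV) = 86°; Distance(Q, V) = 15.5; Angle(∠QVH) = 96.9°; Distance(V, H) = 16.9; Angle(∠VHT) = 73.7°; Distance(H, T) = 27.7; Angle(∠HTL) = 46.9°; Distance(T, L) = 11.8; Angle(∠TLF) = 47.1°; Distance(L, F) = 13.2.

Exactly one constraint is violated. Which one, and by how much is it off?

Distance(L, F) = 13.2 — off by 4.90.

N = (0.00, 0.00) ✓; NQ at 29.70° ✓; |NQ| = 11.40 ✓; ∠NQV = 86.00° ✓; |QV| = 15.50 ✓; ∠QVH = 96.90° ✓; |VH| = 16.90 ✓; ∠VHT = 73.70° ✓; |HT| = 27.70 ✓; ∠HTL = 46.90° ✓; |TL| = 11.80 ✓; ∠TLF = 47.10° ✓; |LF| = 8.300 ✗.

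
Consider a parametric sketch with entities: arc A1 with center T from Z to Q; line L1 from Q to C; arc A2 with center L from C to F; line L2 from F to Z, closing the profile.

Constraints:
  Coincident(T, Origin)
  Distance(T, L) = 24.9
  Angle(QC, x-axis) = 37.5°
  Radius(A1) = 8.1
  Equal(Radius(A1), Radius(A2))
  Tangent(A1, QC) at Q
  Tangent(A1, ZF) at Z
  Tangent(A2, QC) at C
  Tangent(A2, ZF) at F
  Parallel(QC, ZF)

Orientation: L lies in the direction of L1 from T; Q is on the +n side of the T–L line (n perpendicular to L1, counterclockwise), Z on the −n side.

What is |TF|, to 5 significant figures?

26.184

Tangency of A1 to both parallel lines with radius 8.1 puts Q and Z at T ± 8.1·n: Q = (-4.9310, 6.4262), Z = (4.9310, -6.4262). Equal radii place C and F the same way about L: C = L + 8.1·n = (14.824, 21.584), F = L − 8.1·n = (24.685, 8.7320). Then |TF| = |F − T| = 26.184.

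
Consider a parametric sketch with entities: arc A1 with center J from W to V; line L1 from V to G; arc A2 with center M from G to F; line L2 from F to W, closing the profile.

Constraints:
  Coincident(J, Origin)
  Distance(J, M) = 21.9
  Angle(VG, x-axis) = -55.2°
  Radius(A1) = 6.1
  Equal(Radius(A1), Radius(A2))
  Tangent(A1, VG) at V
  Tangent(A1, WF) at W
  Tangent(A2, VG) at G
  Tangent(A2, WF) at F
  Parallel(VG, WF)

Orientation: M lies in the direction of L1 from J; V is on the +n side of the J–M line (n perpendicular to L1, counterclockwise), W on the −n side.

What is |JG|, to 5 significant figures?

22.734

Tangency of A1 to both parallel lines with radius 6.1 puts V and W at J ± 6.1·n: V = (5.0090, 3.4814), W = (-5.0090, -3.4814). Equal radii place G and F the same way about M: G = M + 6.1·n = (17.508, -14.502), F = M − 6.1·n = (7.4896, -21.465). Then |JG| = |G − J| = 22.734.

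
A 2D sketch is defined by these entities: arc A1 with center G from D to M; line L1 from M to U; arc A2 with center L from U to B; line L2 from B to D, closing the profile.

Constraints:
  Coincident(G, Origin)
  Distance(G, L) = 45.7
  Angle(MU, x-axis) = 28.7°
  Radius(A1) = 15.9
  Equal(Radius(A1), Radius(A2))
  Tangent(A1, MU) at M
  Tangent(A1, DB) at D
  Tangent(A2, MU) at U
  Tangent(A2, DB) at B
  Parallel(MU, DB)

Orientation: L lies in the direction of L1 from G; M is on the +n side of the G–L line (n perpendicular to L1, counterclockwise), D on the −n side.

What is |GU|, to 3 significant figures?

48.4

The slot axis is L1's direction at 28.7°, so u = (cos 28.7°, sin 28.7°) = (0.877, 0.480) and n = (−sin 28.7°, cos 28.7°) = (-0.480, 0.877). G is at the origin and L lies 45.7 along u from G, so L = 45.7·u = (40.1, 21.9). Tangency of A1 to both parallel lines with radius 15.9 puts M and D at G ± 15.9·n: M = (-7.64, 13.9), D = (7.64, -13.9). Equal radii place U and B the same way about L: U = L + 15.9·n = (32.5, 35.9), B = L − 15.9·n = (47.7, 8.00). Then |GU| = |U − G| = 48.4.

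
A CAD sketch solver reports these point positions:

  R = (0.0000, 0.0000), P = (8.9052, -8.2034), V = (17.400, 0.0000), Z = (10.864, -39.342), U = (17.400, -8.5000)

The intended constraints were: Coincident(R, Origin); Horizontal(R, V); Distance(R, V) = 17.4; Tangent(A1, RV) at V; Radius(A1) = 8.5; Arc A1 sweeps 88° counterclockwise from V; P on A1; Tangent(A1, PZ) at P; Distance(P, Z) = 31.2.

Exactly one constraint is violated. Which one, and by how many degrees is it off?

Tangent(A1, PZ) at P — off by 5.60°.

R = (0.00, 0.00) ✓; R.y = 0.00, V.y = 0.00 ✓; |RV| = 17.40 ✓; ∠(UV, VR) = 90.00° ✓; |UV| = 8.500 ✓; bearing(U→P) − bearing(U→V) = 88.00° ✓; |UP| = 8.500 ✓; ∠(UP, PZ) = 84.40° ✗; |PZ| = 31.20 ✓.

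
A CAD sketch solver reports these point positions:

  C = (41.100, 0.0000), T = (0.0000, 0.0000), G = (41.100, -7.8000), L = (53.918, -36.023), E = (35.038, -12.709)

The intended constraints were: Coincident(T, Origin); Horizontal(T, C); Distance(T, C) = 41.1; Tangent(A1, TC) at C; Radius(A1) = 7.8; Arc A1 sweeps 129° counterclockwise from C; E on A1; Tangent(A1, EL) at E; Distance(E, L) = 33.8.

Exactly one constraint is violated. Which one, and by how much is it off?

Distance(E, L) = 33.8 — off by 3.80.

T = (0.00, 0.00) ✓; T.y = 0.00, C.y = 0.00 ✓; |TC| = 41.10 ✓; ∠(GC, CT) = 90.00° ✓; |GC| = 7.800 ✓; bearing(G→E) − bearing(G→C) = 129.0° ✓; |GE| = 7.800 ✓; ∠(GE, EL) = 90.00° ✓; |EL| = 30.00 ✗.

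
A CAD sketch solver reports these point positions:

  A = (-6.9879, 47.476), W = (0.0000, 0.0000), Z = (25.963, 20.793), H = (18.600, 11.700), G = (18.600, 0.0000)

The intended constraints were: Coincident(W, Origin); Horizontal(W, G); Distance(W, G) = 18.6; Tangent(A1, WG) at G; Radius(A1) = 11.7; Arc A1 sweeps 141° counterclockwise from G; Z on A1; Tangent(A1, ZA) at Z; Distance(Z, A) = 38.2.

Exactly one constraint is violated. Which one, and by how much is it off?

Distance(Z, A) = 38.2 — off by 4.20.

W = (0.00, 0.00) ✓; W.y = 0.00, G.y = 0.00 ✓; |WG| = 18.60 ✓; ∠(HG, GW) = 90.00° ✓; |HG| = 11.70 ✓; bearing(H→Z) − bearing(H→G) = 141.0° ✓; |HZ| = 11.70 ✓; ∠(HZ, ZA) = 90.00° ✓; |ZA| = 42.40 ✗.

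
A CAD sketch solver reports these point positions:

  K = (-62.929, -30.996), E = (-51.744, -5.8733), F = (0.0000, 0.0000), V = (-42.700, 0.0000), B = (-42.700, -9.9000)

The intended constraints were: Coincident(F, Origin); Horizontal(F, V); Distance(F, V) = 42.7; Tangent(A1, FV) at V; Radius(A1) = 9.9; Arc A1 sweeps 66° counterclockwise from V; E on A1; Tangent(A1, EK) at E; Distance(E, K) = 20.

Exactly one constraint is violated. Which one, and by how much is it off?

Distance(E, K) = 20 — off by 7.50.

F = (0.00, 0.00) ✓; F.y = 0.00, V.y = 0.00 ✓; |FV| = 42.70 ✓; ∠(BV, VF) = 90.00° ✓; |BV| = 9.900 ✓; bearing(B→E) − bearing(B→V) = 66.00° ✓; |BE| = 9.900 ✓; ∠(BE, EK) = 90.00° ✓; |EK| = 27.50 ✗.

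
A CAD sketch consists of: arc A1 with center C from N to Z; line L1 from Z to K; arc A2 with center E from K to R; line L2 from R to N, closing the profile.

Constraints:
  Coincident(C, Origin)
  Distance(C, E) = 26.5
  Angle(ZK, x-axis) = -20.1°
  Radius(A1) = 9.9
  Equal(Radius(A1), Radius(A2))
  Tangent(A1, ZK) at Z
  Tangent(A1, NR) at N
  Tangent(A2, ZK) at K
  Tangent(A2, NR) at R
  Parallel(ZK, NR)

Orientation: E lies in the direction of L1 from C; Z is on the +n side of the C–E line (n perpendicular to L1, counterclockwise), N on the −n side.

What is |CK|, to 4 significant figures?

28.29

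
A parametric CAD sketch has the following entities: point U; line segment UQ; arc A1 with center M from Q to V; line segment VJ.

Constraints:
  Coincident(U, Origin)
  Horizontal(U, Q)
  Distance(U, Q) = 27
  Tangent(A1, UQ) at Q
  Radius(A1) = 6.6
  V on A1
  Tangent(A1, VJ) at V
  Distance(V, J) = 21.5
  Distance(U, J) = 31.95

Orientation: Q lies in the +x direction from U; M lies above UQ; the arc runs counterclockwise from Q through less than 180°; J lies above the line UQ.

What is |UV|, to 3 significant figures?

33.7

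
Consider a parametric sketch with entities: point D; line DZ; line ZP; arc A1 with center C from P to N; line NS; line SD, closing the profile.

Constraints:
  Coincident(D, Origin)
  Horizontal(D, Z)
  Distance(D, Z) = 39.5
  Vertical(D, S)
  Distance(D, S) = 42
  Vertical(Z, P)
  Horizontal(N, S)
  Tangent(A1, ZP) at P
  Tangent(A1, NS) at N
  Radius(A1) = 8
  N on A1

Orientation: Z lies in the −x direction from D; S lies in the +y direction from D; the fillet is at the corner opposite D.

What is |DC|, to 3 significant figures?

46.3

DS is vertical with |DS| = 42.0 and S on the +y side, so S = (0.00, 42.0). The virtual corner opposite D is at (-39.5, 42.0). Tangency of A1 to ZP means the radius CP is perpendicular to ZP and the tangent condition forces CN to be normal to NS, with radius 8.0, so the center C sits 8.0 in from both sides at C = (-31.5, 34.0). Then |DC| = |C − D| = 46.3.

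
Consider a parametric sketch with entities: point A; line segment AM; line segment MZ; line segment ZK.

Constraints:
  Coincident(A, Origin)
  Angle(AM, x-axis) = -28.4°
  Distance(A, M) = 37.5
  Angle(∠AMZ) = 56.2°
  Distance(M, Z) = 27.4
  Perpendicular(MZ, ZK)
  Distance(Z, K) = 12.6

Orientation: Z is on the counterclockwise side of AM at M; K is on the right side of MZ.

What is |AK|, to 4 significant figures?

44.25

A is at the origin; AM runs at -28.4° with length 37.5, so M = 37.5·(cos -28.4°, sin -28.4°) = (32.99, -17.84). ∠AMZ = 56.2°, so MZ runs at -28.4° + (180° − 56.2°) = 95.40° from the x-axis; with |MZ| = 27.4, Z = M + 27.4·(cos 95.40°, sin 95.40°) = (30.41, 9.442). The perpendicularity gives ZK at right angles to MZ; with |ZK| = 12.6 on the right of MZ, K = Z + 12.6·(0.9956, 0.09411) = (42.95, 10.63). Then |AK| = |K − A| = 44.25.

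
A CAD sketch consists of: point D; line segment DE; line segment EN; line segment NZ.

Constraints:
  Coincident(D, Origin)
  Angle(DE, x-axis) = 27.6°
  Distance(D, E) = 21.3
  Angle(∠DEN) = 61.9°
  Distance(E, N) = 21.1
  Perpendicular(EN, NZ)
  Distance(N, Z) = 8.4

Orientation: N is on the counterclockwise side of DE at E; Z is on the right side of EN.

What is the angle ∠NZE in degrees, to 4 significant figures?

68.29°

∠DEN = 61.9°, so EN runs at 27.6° + (180° − 61.9°) = 145.7° from the x-axis; with |EN| = 21.1, N = E + 21.1·(cos 145.7°, sin 145.7°) = (1.445, 21.76). The perpendicularity gives NZ at right angles to EN; with |NZ| = 8.4 on the right of EN, Z = N + 8.4·(0.5635, 0.8261) = (6.179, 28.70). Then cos ∠NZE = ZN·ZE / (|ZN||ZE|), giving 68.29°.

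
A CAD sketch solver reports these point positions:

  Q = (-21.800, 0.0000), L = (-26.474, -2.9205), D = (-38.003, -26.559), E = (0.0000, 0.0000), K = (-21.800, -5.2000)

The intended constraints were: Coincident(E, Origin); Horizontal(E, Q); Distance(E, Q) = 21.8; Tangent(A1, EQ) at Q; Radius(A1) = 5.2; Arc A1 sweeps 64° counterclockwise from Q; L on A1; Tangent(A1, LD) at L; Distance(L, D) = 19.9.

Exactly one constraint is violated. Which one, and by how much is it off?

Distance(L, D) = 19.9 — off by 6.40.

E = (0.00, 0.00) ✓; E.y = 0.00, Q.y = 0.00 ✓; |EQ| = 21.80 ✓; ∠(KQ, QE) = 90.00° ✓; |KQ| = 5.200 ✓; bearing(K→L) − bearing(K→Q) = 64.00° ✓; |KL| = 5.200 ✓; ∠(KL, LD) = 90.00° ✓; |LD| = 26.30 ✗.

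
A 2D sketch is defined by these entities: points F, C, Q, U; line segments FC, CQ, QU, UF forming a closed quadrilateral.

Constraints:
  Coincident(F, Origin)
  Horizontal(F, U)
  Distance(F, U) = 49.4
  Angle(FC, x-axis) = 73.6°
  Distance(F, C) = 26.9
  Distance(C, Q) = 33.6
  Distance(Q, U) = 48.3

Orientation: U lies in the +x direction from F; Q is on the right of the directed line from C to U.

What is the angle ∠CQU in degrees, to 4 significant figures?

71.16°

F is at the origin; FU is horizontal with |FU| = 49.4 and U in +x, so U = (49.4, 0). FC runs at 73.6° with |FC| = 26.9, so C = (7.595, 25.81). Q is determined by |CQ| = 33.6 and |QU| = 48.3 together: it lies at the intersection of circle(C, 33.6) and circle(U, 48.3). With |CU| = 49.13, the foot of the radical line on CU is 12.31 from C and the perpendicular offset is √(33.6² − 12.31²) = 31.26. Taking the right-of-CU solution: Q = (1.649, -7.264).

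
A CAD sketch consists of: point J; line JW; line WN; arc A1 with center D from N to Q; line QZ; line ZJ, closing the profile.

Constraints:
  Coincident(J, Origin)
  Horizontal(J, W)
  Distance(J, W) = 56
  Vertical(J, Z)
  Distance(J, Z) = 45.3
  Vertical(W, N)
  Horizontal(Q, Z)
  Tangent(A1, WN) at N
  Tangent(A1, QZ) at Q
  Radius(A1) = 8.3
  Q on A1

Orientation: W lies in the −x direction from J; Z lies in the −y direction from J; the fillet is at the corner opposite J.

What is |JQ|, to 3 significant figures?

65.8

The virtual corner opposite J is at (-56.0, -45.3). The tangent condition forces DN to be normal to WN and since A1 is tangent to QZ there, DQ ⟂ QZ, with radius 8.3, so the center D sits 8.3 in from both sides at D = (-47.7, -37.0). That places the tangent points at N = (-56.0, -37.0) on WN and Q = (-47.7, -45.3) on QZ. Then |JQ| = |Q − J| = 65.8.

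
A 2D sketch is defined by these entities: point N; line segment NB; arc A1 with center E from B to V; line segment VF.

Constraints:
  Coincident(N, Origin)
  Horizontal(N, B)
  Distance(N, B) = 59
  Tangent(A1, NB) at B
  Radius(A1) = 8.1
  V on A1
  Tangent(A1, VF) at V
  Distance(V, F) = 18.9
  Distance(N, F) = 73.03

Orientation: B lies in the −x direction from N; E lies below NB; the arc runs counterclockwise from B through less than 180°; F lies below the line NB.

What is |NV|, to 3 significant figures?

67.5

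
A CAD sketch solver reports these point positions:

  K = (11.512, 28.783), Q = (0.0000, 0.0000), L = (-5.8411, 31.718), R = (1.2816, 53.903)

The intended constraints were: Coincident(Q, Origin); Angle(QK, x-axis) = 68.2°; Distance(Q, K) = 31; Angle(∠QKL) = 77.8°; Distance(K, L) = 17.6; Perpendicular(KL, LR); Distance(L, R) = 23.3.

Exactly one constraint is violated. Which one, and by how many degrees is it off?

Perpendicular(KL, LR) — off by 8.20°.

Q = (0.00, 0.00) ✓; QK at 68.20° ✓; |QK| = 31.00 ✓; ∠QKL = 77.80° ✓; |KL| = 17.60 ✓; ∠(KL, LR) = 98.20° ✗; |LR| = 23.30 ✓.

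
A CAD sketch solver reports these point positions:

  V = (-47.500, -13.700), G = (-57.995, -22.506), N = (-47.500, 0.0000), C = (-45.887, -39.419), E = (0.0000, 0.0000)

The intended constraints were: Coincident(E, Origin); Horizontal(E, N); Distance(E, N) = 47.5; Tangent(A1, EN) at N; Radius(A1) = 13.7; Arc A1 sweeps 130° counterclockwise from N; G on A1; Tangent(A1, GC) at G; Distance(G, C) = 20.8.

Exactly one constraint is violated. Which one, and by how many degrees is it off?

Tangent(A1, GC) at G — off by 4.40°.

E = (0.00, 0.00) ✓; E.y = 0.00, N.y = 0.00 ✓; |EN| = 47.50 ✓; ∠(VN, NE) = 90.00° ✓; |VN| = 13.70 ✓; bearing(V→G) − bearing(V→N) = 130.0° ✓; |VG| = 13.70 ✓; ∠(VG, GC) = 94.40° ✗; |GC| = 20.80 ✓.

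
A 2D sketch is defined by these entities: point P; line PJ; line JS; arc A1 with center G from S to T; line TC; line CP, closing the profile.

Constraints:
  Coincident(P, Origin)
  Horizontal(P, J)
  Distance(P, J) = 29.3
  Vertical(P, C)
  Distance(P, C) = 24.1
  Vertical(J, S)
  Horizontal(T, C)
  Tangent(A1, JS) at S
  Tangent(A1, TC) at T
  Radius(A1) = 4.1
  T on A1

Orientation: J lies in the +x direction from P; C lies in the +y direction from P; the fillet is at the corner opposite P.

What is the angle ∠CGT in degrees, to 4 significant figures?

80.76°

The virtual corner opposite P is at (29.30, 24.10). The tangent condition forces GS to be normal to JS and since A1 is tangent to TC there, GT ⟂ TC, with radius 4.1, so the center G sits 4.1 in from both sides at G = (25.20, 20.00). That places the tangent points at S = (29.30, 20.00) on JS and T = (25.20, 24.10) on TC. Then cos ∠CGT = GC·GT / (|GC||GT|), giving 80.76°.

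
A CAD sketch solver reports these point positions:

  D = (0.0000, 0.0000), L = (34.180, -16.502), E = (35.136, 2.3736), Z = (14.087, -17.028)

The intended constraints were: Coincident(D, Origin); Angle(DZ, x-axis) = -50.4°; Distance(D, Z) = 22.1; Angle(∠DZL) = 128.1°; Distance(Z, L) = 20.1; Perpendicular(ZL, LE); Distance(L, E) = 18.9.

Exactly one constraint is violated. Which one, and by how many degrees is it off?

Perpendicular(ZL, LE) — off by 4.40°.

D = (0.00, 0.00) ✓; DZ at -50.40° ✓; |DZ| = 22.10 ✓; ∠DZL = 128.1° ✓; |ZL| = 20.10 ✓; ∠(ZL, LE) = 85.60° ✗; |LE| = 18.90 ✓.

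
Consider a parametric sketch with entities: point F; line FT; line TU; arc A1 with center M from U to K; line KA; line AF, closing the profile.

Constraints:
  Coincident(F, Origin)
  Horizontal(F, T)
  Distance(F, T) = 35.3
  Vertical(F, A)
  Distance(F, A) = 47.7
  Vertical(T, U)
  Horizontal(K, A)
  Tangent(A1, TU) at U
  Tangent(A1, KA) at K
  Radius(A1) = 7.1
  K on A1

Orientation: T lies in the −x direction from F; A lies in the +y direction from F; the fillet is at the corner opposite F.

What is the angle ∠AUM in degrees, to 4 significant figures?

11.37°

F is at the origin; FT is horizontal with |FT| = 35.3 and T on the −x side, so T = (-35.30, 0.000). F and A share the same x with |FA| = 47.7 and A on the +y side, so A = (0.000, 47.70). The virtual corner opposite F is at (-35.30, 47.70). A1 meets TU tangentially, so MU is at right angles to TU and the tangent condition forces MK to be normal to KA, with radius 7.1, so the center M sits 7.1 in from both sides at M = (-28.20, 40.60). That places the tangent points at U = (-35.30, 40.60) on TU and K = (-28.20, 47.70) on KA. Then cos ∠AUM = UA·UM / (|UA||UM|), giving 11.37°.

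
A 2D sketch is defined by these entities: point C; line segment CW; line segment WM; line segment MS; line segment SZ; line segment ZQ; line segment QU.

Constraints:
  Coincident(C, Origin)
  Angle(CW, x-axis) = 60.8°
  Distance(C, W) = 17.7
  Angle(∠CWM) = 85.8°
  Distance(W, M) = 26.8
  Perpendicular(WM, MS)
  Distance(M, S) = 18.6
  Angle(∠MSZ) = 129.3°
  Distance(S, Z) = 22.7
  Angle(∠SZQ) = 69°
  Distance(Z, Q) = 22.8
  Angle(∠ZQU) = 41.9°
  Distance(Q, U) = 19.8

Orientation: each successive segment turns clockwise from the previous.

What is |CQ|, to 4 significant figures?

6.369

∠MSZ = 129.3° gives SZ at -174.1° from the x-axis; with |SZ| = 22.7, Z = (-1.810, -17.16). ∠SZQ = 69.0° gives ZQ at 74.90° from the x-axis; with |ZQ| = 22.8, Q = (4.130, 4.849). Then |CQ| = |Q − C| = 6.369.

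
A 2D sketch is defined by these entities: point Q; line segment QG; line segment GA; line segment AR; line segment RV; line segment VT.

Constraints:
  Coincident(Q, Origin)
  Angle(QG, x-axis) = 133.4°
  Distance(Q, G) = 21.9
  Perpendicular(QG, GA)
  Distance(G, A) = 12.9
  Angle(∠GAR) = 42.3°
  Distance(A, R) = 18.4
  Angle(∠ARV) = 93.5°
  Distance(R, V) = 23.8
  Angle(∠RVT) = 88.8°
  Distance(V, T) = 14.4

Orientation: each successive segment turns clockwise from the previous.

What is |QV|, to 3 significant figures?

31.6

∠GAR = 42.3° gives AR at -94.3° from the x-axis; with |AR| = 18.4, R = (-7.05, 6.43). ∠ARV = 93.5° gives RV at 179° from the x-axis; with |RV| = 23.8, V = (-30.9, 6.76). Then |QV| = |V − Q| = 31.6.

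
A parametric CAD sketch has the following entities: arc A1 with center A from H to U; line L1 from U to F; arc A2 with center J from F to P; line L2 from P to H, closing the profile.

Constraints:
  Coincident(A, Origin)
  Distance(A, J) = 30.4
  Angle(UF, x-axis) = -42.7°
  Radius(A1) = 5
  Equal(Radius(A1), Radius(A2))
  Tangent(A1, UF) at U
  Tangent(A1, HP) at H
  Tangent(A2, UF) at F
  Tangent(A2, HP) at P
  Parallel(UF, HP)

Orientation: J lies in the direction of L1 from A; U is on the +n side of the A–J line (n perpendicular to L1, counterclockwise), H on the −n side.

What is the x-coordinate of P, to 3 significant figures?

19.0

Tangency of A1 to both parallel lines with radius 5.0 puts U and H at A ± 5.0·n: U = (3.39, 3.67), H = (-3.39, -3.67). Equal radii place F and P the same way about J: F = J + 5.0·n = (25.7, -16.9), P = J − 5.0·n = (19.0, -24.3). So P.x = 19.0.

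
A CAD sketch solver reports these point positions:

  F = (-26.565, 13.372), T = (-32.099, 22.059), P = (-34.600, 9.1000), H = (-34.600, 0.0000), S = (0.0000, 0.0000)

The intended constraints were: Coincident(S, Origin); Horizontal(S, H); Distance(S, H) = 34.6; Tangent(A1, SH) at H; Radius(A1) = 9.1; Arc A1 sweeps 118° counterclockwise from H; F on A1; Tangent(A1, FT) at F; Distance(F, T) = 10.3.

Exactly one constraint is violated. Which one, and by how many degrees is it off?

Tangent(A1, FT) at F — off by 4.50°.

S = (0.00, 0.00) ✓; S.y = 0.00, H.y = 0.00 ✓; |SH| = 34.60 ✓; ∠(PH, HS) = 90.00° ✓; |PH| = 9.100 ✓; bearing(P→F) − bearing(P→H) = 118.0° ✓; |PF| = 9.100 ✓; ∠(PF, FT) = 85.50° ✗; |FT| = 10.30 ✓.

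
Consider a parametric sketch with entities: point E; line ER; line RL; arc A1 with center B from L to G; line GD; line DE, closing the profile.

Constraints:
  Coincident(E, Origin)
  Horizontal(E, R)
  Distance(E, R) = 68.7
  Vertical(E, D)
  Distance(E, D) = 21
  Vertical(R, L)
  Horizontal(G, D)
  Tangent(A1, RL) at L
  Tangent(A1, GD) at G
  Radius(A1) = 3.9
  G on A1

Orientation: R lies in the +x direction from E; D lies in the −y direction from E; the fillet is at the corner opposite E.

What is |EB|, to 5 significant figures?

67.018

E is at the origin; E and R share the same y with |ER| = 68.7 and R on the +x side, so R = (68.700, 0.0000). E and D share the same x with |ED| = 21.0 and D on the −y side, so D = (0.0000, -21.000). The virtual corner opposite E is at (68.700, -21.000). Tangency of A1 to RL means the radius BL is perpendicular to RL and A1 meets GD tangentially, so BG is at right angles to GD, with radius 3.9, so the center B sits 3.9 in from both sides at B = (64.800, -17.100). Then |EB| = |B − E| = 67.018.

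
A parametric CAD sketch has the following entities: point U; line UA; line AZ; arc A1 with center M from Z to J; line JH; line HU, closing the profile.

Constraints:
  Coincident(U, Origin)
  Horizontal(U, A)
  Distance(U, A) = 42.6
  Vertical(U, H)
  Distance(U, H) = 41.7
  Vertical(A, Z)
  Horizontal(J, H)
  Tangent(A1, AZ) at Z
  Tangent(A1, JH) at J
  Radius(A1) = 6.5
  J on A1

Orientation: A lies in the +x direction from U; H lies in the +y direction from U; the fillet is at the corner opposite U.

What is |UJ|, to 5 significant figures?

55.155

U is at the origin; UA is horizontal with |UA| = 42.6 and A on the +x side, so A = (42.600, 0.0000). UH is vertical with |UH| = 41.7 and H on the +y side, so H = (0.0000, 41.700). The virtual corner opposite U is at (42.600, 41.700). Since A1 is tangent to AZ there, MZ ⟂ AZ and A1 meets JH tangentially, so MJ is at right angles to JH, with radius 6.5, so the center M sits 6.5 in from both sides at M = (36.100, 35.200). That places the tangent points at Z = (42.600, 35.200) on AZ and J = (36.100, 41.700) on JH. Then |UJ| = |J − U| = 55.155.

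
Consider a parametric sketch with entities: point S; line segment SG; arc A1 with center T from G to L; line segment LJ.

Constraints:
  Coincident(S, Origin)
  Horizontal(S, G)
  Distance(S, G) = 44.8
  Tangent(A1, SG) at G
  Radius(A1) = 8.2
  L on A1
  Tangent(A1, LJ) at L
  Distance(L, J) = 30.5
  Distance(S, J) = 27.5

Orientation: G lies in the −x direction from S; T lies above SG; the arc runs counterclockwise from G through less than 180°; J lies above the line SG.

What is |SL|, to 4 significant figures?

39.46

Checks: |TL| = 8.200 ✓; ∠(TL, LJ) = 90.00° ✓; |LJ| = 30.50 ✓; |SJ| = 27.50 ✓.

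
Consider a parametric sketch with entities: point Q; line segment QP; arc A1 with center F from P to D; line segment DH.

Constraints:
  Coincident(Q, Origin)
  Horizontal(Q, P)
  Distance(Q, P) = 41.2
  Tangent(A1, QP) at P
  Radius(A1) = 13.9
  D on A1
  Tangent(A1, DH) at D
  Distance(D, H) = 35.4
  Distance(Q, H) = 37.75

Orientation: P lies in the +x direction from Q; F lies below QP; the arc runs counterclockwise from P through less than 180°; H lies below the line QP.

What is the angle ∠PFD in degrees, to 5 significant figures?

57.477°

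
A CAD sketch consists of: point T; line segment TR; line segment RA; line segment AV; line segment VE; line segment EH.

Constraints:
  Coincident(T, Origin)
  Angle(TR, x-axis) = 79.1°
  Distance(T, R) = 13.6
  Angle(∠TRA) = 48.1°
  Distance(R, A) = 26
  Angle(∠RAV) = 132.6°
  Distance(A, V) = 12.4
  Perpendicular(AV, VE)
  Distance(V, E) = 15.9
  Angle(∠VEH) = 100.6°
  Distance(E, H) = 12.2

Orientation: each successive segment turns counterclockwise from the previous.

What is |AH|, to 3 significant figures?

18.1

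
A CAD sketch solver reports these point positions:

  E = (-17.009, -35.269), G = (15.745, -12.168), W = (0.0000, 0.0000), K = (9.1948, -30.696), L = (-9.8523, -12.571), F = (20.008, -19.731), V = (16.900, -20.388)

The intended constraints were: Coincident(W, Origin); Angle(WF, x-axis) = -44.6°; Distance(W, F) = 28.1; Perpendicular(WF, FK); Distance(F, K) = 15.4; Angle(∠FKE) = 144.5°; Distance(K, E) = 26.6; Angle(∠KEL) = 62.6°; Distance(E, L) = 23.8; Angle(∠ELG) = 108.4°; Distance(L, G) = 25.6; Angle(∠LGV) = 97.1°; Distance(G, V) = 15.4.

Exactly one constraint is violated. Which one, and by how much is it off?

Distance(G, V) = 15.4 — off by 7.10.

W = (0.00, 0.00) ✓; WF at -44.60° ✓; |WF| = 28.10 ✓; ∠(WF, FK) = 90.00° ✓; |FK| = 15.40 ✓; ∠FKE = 144.5° ✓; |KE| = 26.60 ✓; ∠KEL = 62.60° ✓; |EL| = 23.80 ✓; ∠ELG = 108.4° ✓; |LG| = 25.60 ✓; ∠LGV = 97.10° ✓; |GV| = 8.301 ✗.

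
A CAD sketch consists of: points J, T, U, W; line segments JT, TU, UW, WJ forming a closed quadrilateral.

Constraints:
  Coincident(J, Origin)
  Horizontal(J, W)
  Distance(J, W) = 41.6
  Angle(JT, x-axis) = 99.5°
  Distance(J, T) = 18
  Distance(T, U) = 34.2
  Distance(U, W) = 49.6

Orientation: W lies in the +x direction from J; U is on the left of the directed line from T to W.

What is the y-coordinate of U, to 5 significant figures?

44.080

J is at the origin; J and W share the same y with |JW| = 41.6 and W in +x, so W = (41.6, 0). JT runs at 99.5° with |JT| = 18.0, so T = (-2.9709, 17.753). U is determined by |TU| = 34.2 and |UW| = 49.6 together: it lies at the intersection of circle(T, 34.2) and circle(W, 49.6). With |TW| = 47.976, the foot of the radical line on TW is 10.539 from T and the perpendicular offset is √(34.2² − 10.539²) = 32.536. Taking the left-of-TW solution: U = (18.859, 44.080).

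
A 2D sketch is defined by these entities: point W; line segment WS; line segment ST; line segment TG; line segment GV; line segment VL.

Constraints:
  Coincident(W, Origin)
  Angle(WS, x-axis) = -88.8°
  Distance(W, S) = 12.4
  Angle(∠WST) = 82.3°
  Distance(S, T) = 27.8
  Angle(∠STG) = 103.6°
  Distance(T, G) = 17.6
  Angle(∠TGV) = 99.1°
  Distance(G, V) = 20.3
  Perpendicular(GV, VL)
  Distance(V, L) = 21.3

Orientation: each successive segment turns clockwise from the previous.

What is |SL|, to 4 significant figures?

7.273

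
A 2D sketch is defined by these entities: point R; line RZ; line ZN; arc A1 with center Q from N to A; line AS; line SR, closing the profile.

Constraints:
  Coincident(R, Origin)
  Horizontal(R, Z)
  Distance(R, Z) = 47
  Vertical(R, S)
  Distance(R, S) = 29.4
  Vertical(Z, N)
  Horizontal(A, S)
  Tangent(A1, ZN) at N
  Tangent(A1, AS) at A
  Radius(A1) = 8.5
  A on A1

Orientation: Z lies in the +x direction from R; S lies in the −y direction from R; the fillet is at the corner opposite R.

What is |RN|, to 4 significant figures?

51.44

R is at the origin; RZ is horizontal with |RZ| = 47.0 and Z on the +x side, so Z = (47.00, 0.000). R and S share the same x with |RS| = 29.4 and S on the −y side, so S = (0.000, -29.40). The virtual corner opposite R is at (47.00, -29.40). Tangency of A1 to ZN means the radius QN is perpendicular to ZN and tangency of A1 to AS means the radius QA is perpendicular to AS, with radius 8.5, so the center Q sits 8.5 in from both sides at Q = (38.50, -20.90). That places the tangent points at N = (47.00, -20.90) on ZN and A = (38.50, -29.40) on AS. Then |RN| = |N − R| = 51.44.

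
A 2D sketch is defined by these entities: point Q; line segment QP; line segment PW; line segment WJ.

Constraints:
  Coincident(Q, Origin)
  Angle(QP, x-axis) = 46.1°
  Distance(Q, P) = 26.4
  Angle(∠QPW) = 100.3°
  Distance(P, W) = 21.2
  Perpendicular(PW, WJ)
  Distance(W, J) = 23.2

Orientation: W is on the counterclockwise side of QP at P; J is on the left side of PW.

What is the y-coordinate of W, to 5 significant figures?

36.217

Q is at the origin; QP runs at 46.1° with length 26.4, so P = 26.4·(cos 46.1°, sin 46.1°) = (18.306, 19.023). ∠QPW = 100.3°, so PW runs at 46.1° + (180° − 100.3°) = 125.80° from the x-axis; with |PW| = 21.2, W = P + 21.2·(cos 125.80°, sin 125.80°) = (5.9047, 36.217). So W.y = 36.217.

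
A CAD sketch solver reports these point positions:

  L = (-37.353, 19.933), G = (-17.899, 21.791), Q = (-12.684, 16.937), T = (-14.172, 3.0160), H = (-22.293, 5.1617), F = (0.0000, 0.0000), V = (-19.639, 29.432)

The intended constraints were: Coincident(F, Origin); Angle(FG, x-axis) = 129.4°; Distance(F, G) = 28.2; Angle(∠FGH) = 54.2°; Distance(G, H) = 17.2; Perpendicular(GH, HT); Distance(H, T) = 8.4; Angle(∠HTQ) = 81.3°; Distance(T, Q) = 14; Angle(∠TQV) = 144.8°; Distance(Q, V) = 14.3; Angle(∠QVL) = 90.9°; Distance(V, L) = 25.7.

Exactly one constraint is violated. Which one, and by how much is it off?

Distance(V, L) = 25.7 — off by 5.60.

F = (0.00, 0.00) ✓; FG at 129.4° ✓; |FG| = 28.20 ✓; ∠FGH = 54.20° ✓; |GH| = 17.20 ✓; ∠(GH, HT) = 90.00° ✓; |HT| = 8.400 ✓; ∠HTQ = 81.30° ✓; |TQ| = 14.00 ✓; ∠TQV = 144.8° ✓; |QV| = 14.30 ✓; ∠QVL = 90.90° ✓; |VL| = 20.10 ✗.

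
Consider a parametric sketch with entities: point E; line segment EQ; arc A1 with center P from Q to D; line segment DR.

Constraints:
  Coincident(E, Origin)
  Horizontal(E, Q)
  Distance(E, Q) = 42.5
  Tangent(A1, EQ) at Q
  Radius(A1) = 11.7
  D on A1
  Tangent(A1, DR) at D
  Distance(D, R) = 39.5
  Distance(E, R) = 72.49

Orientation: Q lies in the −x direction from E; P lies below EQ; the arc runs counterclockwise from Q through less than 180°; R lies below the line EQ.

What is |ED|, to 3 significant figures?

55.6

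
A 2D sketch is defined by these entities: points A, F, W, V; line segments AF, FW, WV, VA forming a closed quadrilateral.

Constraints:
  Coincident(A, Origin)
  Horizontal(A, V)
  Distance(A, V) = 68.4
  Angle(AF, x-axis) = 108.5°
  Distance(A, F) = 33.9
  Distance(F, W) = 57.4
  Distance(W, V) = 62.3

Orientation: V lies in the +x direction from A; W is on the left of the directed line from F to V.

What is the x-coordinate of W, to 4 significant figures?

41.39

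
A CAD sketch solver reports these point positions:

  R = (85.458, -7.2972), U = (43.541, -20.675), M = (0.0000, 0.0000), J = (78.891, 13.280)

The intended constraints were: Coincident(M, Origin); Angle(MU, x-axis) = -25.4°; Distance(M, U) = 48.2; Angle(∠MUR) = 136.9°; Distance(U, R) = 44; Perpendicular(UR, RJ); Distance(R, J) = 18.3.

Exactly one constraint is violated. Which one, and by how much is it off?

Distance(R, J) = 18.3 — off by 3.30.

M = (0.00, 0.00) ✓; MU at -25.40° ✓; |MU| = 48.20 ✓; ∠MUR = 136.9° ✓; |UR| = 44.00 ✓; ∠(UR, RJ) = 90.00° ✓; |RJ| = 21.60 ✗.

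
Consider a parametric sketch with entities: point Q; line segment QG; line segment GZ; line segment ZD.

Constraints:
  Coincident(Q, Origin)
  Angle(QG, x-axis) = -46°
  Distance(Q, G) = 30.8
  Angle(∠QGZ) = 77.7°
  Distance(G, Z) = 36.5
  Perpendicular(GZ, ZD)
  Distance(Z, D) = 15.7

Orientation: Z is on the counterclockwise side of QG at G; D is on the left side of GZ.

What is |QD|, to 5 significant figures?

33.219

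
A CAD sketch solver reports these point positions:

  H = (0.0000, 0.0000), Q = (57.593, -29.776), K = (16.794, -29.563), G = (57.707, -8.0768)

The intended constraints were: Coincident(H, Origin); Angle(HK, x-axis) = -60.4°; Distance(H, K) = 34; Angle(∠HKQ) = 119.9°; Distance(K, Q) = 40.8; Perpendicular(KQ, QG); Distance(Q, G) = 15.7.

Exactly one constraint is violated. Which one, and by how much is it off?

Distance(Q, G) = 15.7 — off by 6.00.

H = (0.00, 0.00) ✓; HK at -60.40° ✓; |HK| = 34.00 ✓; ∠HKQ = 119.9° ✓; |KQ| = 40.80 ✓; ∠(KQ, QG) = 90.00° ✓; |QG| = 21.70 ✗.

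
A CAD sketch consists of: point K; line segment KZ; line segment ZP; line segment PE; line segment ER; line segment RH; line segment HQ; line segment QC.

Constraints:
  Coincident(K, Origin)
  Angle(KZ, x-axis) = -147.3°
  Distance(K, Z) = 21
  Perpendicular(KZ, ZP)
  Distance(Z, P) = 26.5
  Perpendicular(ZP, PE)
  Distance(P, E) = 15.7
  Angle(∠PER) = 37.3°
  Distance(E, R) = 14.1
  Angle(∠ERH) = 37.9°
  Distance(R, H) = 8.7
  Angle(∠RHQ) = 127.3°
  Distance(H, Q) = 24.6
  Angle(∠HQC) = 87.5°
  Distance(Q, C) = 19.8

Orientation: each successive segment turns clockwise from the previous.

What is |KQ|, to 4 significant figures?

36.76

K is at the origin; KZ runs at -147.3° with length 21.0, so Z = (-17.67, -11.35). KZ is perpendicular to ZP, so ZP runs at 122.7°; with |ZP| = 26.5, P = (-31.99, 10.95). ZP is perpendicular to PE, so PE runs at 32.70°; with |PE| = 15.7, E = (-18.78, 19.44). ∠PER = 37.3° gives ER at -110.0° from the x-axis; with |ER| = 14.1, R = (-23.60, 6.187). ∠ERH = 37.9° gives RH at 107.9° from the x-axis; with |RH| = 8.7, H = (-26.27, 14.47). ∠RHQ = 127.3° gives HQ at 55.20° from the x-axis; with |HQ| = 24.6, Q = (-12.23, 34.67). Then |KQ| = |Q − K| = 36.76.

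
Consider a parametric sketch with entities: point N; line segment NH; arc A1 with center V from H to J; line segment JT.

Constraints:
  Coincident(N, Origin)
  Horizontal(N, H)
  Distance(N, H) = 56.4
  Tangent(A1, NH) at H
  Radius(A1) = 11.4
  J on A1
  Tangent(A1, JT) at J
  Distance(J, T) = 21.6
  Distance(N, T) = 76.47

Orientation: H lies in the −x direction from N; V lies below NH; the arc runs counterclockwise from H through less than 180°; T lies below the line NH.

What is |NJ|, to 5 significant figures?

68.579

N is at the origin; NH is horizontal with |NH| = 56.4 and H on the −x side, so H = (-56.400, 0.0000). Since A1 is tangent to NH there, VH ⟂ NH, so V = H + (0, -11.4) = (-56.400, -11.400). Since VJ ⟂ JT (tangency), |VT| = √(11.4² + 21.6²) = 24.424 regardless of where J sits on A1. So T lies on both circle(N, 76.47) and circle(V, 24.424); the below-NH intersection is T = (-69.424, -32.061). J is the foot of the tangent from T: J = (-67.766, -10.525).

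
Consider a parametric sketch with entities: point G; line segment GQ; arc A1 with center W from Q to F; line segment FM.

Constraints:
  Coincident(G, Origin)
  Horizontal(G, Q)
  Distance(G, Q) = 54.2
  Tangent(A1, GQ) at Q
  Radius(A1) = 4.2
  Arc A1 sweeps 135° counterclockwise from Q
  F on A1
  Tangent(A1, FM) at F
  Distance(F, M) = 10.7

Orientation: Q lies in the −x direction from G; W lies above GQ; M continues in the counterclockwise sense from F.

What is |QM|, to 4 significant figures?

15.44

G is at the origin; GQ is horizontal with |GQ| = 54.2 and Q on the −x side, so Q = (-54.20, 0.000). Tangency of A1 to GQ means the radius WQ is perpendicular to GQ, so W = Q + (0, 4.2) = (-54.20, 4.200). On A1, Q sits at bearing -90° from W; a 135° counterclockwise sweep puts F at bearing 45°, so F = W + 4.2·(cos 45°, sin 45°) = (-51.23, 7.170). A1 meets FM tangentially, so WF is at right angles to FM, so FM runs along (−sin 45°, cos 45°); with |FM| = 10.7, M = (-58.80, 14.74). Then |QM| = |M − Q| = 15.44.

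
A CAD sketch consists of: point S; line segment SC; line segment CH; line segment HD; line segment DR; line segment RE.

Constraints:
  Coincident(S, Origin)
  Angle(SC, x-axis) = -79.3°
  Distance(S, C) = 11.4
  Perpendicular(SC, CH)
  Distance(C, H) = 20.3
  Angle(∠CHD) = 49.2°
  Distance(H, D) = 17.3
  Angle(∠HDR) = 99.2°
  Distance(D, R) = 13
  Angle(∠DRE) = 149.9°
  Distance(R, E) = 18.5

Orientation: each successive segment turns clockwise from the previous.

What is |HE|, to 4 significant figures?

32.71

S is at the origin; SC runs at -79.3° with length 11.4, so C = (2.117, -11.20). SC ⟂ CH, so CH runs at -169.3°; with |CH| = 20.3, H = (-17.83, -14.97). ∠CHD = 49.2° gives HD at 59.90° from the x-axis; with |HD| = 17.3, D = (-9.154, -0.003699). ∠HDR = 99.2° gives DR at -20.90° from the x-axis; with |DR| = 13.0, R = (2.990, -4.641). ∠DRE = 149.9° gives RE at -51.00° from the x-axis; with |RE| = 18.5, E = (14.63, -19.02). Then |HE| = |E − H| = 32.71.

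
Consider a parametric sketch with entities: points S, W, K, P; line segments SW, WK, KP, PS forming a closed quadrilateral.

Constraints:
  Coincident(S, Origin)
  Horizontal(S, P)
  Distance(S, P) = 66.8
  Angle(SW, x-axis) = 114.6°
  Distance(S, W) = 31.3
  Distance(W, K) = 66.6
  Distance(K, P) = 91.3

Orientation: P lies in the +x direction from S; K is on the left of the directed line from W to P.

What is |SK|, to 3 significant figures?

86.2

Checks: |WK| = 66.60 ✓; |KP| = 91.30 ✓.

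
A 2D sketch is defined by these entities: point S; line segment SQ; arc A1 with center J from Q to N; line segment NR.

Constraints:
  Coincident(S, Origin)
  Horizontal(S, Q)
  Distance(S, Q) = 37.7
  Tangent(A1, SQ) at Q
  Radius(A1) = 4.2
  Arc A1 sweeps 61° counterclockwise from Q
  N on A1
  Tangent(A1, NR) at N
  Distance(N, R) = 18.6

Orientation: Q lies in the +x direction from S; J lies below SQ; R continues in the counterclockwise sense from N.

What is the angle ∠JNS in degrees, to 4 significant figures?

154.6°

S is at the origin; SQ is horizontal with |SQ| = 37.7 and Q on the +x side, so Q = (37.70, 0.000). Since A1 is tangent to SQ there, JQ ⟂ SQ, so J = Q + (0, -4.2) = (37.70, -4.200). On A1, Q sits at bearing 90° from J; a 61° counterclockwise sweep puts N at bearing 151°, so N = J + 4.2·(cos 151°, sin 151°) = (34.03, -2.164). Then cos ∠JNS = NJ·NS / (|NJ||NS|), giving 154.6°.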